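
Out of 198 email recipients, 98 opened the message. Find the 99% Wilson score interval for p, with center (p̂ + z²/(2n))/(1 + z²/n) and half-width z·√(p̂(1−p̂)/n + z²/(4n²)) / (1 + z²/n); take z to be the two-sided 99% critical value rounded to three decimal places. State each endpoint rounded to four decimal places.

Here p̂ = 98/198 = 0.49495 and z = 2.576 (z² = 6.635776).
1 + z²/n = 1.033514.
Center = (0.49495 + 0.016757)/1.033514 = 0.49511.
Radicand: p̂(1−p̂)/n + z²/(4n²) = 0.001262497 + 0.000042316 = 0.001304813.
Half-width = 2.576·√0.001304813/1.033514 = 0.09003.
Interval: 0.49511 ± 0.09003 → (0.4051, 0.5851).

(0.4051, 0.5851)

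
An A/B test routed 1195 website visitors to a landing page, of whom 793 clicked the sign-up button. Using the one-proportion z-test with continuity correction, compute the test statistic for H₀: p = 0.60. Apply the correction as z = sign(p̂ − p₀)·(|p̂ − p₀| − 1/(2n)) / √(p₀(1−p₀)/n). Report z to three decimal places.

The sample proportion is 793/1195 = 0.66360. p̂ − p₀ = 0.063598.
1/(2n) = 0.000418.
Corrected numerator: |0.063598| − 0.000418 = 0.063180.
SE₀ = √(0.60·0.40/1195) = 0.014172.
z = +0.063180/0.014172 = 4.458.

z = 4.458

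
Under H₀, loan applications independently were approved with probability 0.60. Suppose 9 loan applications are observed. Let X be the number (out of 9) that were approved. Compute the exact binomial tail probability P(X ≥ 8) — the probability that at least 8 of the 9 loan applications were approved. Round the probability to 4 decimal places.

P = 0.0705

X ~ Binomial(n=9, p=0.60).
P(X ≥ 8) = C(9,8)·0.60^8·0.40^1 + C(9,9)·0.60^9·0.40^0.
= 0.060466 + 0.010078 = 0.0705.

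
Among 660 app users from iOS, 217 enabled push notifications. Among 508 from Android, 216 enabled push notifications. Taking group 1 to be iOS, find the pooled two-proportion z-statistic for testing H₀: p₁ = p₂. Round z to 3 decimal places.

z = -3.382

p̂₁ = 217/660 = 0.32879, p̂₂ = 216/508 = 0.42520.
Pooled p̂ = (217+216)/(660+508) = 433/1168 = 0.37072.
Pooled SE = √[0.2332865·0.00348366] ≈ 0.028508.
z = (p̂₁ − p̂₂)/SE = (0.32879 − 0.42520)/0.028508 = -0.09641/0.028508 = -3.382.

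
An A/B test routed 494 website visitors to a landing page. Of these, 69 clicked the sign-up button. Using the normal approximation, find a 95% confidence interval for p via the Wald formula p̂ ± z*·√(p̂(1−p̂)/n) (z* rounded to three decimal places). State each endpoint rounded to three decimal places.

(0.109, 0.170)

Sample proportion p̂ = 69/494 = 0.13968.
SE(p̂) = √(0.13968·0.86032/494) = 0.015597.
For 95% confidence, z* = 1.960.
Margin of error: 1.960 × 0.015597 = 0.03057.
CI: 0.13968 ± 0.03057 = (0.109, 0.170).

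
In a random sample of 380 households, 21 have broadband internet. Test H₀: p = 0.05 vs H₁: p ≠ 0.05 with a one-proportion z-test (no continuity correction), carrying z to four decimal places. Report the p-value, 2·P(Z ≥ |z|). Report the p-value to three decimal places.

With x = 21 successes in n = 380, p̂ = 0.05526.
Under H₀, SE = √(p₀(1−p₀)/n) = √(0.05·0.95/380) = √0.000125000 = 0.011180.
Test statistic (full precision, shown to 4 dp): z = (21/380 − 0.05)/SE₀ ≈ 0.4708.
p-value = 2·P(Z ≥ |z|) with z = 0.4708 → 0.638.

p-value = 0.638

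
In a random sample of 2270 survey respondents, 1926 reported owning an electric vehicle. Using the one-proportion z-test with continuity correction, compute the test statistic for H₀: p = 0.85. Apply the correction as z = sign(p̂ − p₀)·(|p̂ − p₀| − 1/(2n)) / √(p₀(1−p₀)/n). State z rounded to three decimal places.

Sample proportion p̂ = 1926/2270 = 0.84846. p̂ − p₀ = -0.001542.
1/(2n) = 0.000220.
Corrected numerator: |-0.001542| − 0.000220 = 0.001322.
Under H₀, SE = √(p₀(1−p₀)/n) = √(0.85·0.15/2270) = √0.000056167 = 0.007494.
z = (−)0.001322/0.007494 = -0.176.

z = -0.176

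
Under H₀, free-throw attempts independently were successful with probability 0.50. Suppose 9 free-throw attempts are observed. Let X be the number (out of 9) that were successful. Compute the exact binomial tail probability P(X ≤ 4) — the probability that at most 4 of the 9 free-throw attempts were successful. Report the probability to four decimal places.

P = 0.5000

X ~ Binomial(n=9, p=0.50).
P(X ≤ 4) = Σ_{j=0}^{4} C(9,j)·0.50^j·0.50^{9−j}.
= 0.001953 + 0.017578 + 0.070312 + 0.164062 + 0.246094 = 0.5000.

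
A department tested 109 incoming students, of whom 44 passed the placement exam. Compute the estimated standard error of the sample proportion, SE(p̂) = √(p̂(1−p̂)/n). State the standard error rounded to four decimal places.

The sample proportion is 44/109 = 0.40367.
p̂(1−p̂) = 0.40367·0.59633 = 0.240721.
SE = √(0.240721/109) = √0.002208450 = 0.0470.

SE = 0.0470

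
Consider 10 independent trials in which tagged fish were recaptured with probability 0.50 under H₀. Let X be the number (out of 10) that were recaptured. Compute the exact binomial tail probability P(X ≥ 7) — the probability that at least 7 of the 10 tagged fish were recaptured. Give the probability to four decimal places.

P = 0.1719

X ~ Binomial(n=10, p=0.50).
P(X ≥ 7) = C(10,7)·0.50^7·0.50^3 + C(10,8)·0.50^8·0.50^2 + C(10,9)·0.50^9·0.50^1 + C(10,10)·0.50^10·0.50^0.
= 0.117188 + 0.043945 + 0.009766 + 0.000977 = 0.1719.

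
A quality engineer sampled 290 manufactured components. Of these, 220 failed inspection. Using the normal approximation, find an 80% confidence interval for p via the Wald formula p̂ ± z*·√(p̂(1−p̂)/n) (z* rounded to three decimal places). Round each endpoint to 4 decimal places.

The sample proportion is 220/290 = 0.75862.
Standard error of p̂: √(0.183115/290) = √0.000631432 = 0.025128.
For 80% confidence, z* = 1.282.
Margin = 1.282·0.025128 = 0.03221.
Interval: 0.75862 ± 0.03221 → (0.7264, 0.7908).

(0.7264, 0.7908)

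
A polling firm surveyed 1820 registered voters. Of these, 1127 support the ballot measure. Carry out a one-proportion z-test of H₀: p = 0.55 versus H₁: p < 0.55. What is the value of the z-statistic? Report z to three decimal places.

z = 5.937

p̂ = 1127/1820 = 0.61923.
Null standard error: √(0.55·0.45/1820) = √0.000135989 = 0.011661.
Test statistic: z = 0.06923/0.011661 = 5.937.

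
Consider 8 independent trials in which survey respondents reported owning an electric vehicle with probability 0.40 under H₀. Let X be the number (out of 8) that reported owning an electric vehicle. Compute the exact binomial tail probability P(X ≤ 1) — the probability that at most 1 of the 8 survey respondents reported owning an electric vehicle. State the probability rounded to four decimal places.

X ~ Binomial(n=8, p=0.40).
P(X ≤ 1) = C(8,0)·0.40^0·0.60^8 + C(8,1)·0.40^1·0.60^7.
= 0.016796 + 0.089580 = 0.1064.

P = 0.1064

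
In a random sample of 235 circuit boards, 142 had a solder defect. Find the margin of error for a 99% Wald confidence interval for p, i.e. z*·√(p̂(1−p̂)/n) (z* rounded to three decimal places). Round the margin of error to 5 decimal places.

The sample proportion is 142/235 = 0.60426.
Standard error of p̂: √(0.239131/235) = √0.001017578 = 0.031899.
z* = 2.576 at the 99% level.
ME = 2.576·0.031899 = 0.08217.

ME = 0.08217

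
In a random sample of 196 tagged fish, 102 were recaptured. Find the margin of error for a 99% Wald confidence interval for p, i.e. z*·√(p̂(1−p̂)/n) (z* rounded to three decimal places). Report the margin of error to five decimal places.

ME = 0.09192

With x = 102 successes in n = 196, p̂ = 0.52041.
Standard error of p̂: √(0.249584/196) = √0.001273385 = 0.035685.
The 99% critical value is z* = 2.576.
So ME = 0.09192.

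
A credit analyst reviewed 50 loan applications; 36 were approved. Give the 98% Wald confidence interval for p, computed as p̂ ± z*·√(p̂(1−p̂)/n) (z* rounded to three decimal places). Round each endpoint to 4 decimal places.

The sample proportion is 36/50 = 0.72000.
SE = √(p̂(1−p̂)/n) = √(0.201600/50) = 0.063498.
For 98% confidence, z* = 2.326.
Margin of error: 2.326 × 0.063498 = 0.14770.
CI: 0.72000 ± 0.14770 = (0.5723, 0.8677).

(0.5723, 0.8677)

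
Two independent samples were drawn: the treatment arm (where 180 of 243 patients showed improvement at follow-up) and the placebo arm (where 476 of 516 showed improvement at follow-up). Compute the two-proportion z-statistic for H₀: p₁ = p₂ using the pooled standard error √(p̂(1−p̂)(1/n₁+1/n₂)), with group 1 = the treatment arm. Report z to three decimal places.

z = -6.821

p̂₁ = 180/243 = 0.74074, p̂₂ = 476/516 = 0.92248.
Pooling: p̂ = 656/759 = 0.86430.
SE = √[p̂(1−p̂)(1/n₁+1/n₂)] = √[0.86430·0.13570·(1/243+1/516)] ≈ 0.026645.
z = (p̂₁ − p̂₂)/SE = (0.74074 − 0.92248)/0.026645 = -0.18174/0.026645 = -6.821.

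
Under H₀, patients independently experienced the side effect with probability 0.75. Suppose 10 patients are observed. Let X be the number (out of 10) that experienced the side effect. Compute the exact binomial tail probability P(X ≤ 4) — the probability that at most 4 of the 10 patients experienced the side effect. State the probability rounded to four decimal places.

P = 0.0197

X ~ Binomial(n=10, p=0.75).
P(X ≤ 4) = Σ_{j=0}^{4} C(10,j)·0.75^j·0.25^{10−j}.
= 0.000001 + 0.000029 + 0.000386 + 0.003090 + 0.016222 = 0.0197.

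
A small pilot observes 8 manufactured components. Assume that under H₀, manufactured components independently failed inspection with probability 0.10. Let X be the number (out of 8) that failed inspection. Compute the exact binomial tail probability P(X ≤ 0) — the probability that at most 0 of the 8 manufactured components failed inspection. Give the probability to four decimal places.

X ~ Binomial(n=8, p=0.10).
P(X ≤ 0) = C(8,0)·0.10^0·0.90^8.
= 0.430467 = 0.4305.

P = 0.4305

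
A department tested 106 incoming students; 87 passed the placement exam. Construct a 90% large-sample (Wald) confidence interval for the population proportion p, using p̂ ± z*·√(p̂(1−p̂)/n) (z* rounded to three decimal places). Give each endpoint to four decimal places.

The sample proportion is 87/106 = 0.82075.
SE = √(p̂(1−p̂)/n) = √(0.147116/106) = 0.037254.
The 90% critical value is z* = 1.645.
Margin = 1.645·0.037254 = 0.06128.
So the interval runs from 0.7595 to 0.8820.

(0.7595, 0.8820)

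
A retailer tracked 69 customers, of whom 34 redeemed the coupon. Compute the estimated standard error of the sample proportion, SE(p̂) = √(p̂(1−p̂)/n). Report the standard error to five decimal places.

SE = 0.06019

With x = 34 successes in n = 69, p̂ = 0.49275.
p̂(1−p̂) = 0.49275·0.50725 = 0.249947.
SE = √(0.249947/69) = √0.003622420 = 0.06019.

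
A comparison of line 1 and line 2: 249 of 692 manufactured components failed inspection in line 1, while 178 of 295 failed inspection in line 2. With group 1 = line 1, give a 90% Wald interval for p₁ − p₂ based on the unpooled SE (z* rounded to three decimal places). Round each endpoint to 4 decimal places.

(-0.2992, -0.1879)

p̂₁ = 0.35983, p̂₂ = 0.60339, so the observed difference is -0.24356.
SE = √(0.000332878 + 0.000811222) = √0.001144100 = 0.033825.
The 90% critical value is z* = 1.645. Margin = 1.645·0.033825 = 0.05564.
So the interval runs from -0.2992 to -0.1879.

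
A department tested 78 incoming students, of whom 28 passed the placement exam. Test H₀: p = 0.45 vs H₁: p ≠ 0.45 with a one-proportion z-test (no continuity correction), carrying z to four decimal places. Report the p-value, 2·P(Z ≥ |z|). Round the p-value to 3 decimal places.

p̂ = 28/78 = 0.35897.
Null standard error: √(0.45·0.55/78) = √0.003173077 = 0.056330.
z = (p̂ − p₀)/SE = (28/78 − 0.45)/0.056330 ≈ -1.6159.
p-value = 2·P(Z ≥ |z|) with z = -1.6159 → 0.106.

p-value = 0.106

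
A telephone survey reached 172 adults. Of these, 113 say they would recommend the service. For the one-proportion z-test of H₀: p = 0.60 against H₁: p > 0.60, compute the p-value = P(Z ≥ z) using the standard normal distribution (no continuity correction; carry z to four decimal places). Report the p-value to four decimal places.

p-value = 0.0636

p̂ = 113/172 = 0.65698.
Under H₀, SE = √(p₀(1−p₀)/n) = √(0.60·0.40/172) = √0.001395349 = 0.037354.
z = (p̂ − p₀)/SE = (113/172 − 0.60)/0.037354 ≈ 1.5253.
p-value = P(Z ≥ z) with z = 1.5253 → 0.0636.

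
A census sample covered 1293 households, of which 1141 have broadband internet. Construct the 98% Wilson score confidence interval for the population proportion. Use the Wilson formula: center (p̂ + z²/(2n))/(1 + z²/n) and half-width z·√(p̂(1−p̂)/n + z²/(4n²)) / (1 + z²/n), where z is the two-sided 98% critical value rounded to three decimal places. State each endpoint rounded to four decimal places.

(0.8600, 0.9017)

Here p̂ = 1141/1293 = 0.88244 and z = 2.326 (z² = 5.410276).
Denominator 1 + z²/n = 1 + 5.410276/1293 = 1.004184.
Adjusted center: (0.88244 + z²/(2n))/1.004184 = 0.88085.
Radicand: p̂(1−p̂)/n + z²/(4n²) = 0.000080229 + 0.000000809 = 0.000081038.
Half-width = z·√(radicand)/denom = 2.326·0.009002/1.004184 = 0.02085.
So the interval runs from 0.8600 to 0.9017.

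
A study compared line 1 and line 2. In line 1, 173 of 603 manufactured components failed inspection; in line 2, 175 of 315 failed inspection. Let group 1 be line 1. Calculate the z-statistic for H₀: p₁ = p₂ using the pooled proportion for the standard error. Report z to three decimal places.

z = -7.965

p̂₁ = 173/603 = 0.28690, p̂₂ = 175/315 = 0.55556.
Pooled p̂ = (173+175)/(603+315) = 348/918 = 0.37908.
SE = √[p̂(1−p̂)(1/n₁+1/n₂)] = √[0.37908·0.62092·(1/603+1/315)] ≈ 0.033728.
z = (p̂₁ − p̂₂)/SE = (0.28690 − 0.55556)/0.033728 = -0.26866/0.033728 = -7.965.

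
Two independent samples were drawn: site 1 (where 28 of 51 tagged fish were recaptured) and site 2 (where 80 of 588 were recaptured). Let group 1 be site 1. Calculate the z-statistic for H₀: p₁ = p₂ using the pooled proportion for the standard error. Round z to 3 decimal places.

p̂₁ = 28/51 = 0.54902, p̂₂ = 80/588 = 0.13605.
Pooled p̂ = (28+80)/(51+588) = 108/639 = 0.16901.
SE = √[p̂(1−p̂)(1/n₁+1/n₂)] = √[0.16901·0.83099·(1/51+1/588)] ≈ 0.054706.
z = (p̂₁ − p̂₂)/SE = (0.54902 − 0.13605)/0.054706 = 0.41297/0.054706 = 7.549.

z = 7.549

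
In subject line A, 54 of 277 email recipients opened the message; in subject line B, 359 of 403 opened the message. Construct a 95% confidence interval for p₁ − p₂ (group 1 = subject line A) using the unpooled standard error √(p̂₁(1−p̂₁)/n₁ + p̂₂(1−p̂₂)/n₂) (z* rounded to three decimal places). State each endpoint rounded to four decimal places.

(-0.7516, -0.6402)

p̂₁ = 54/277 = 0.19495, p̂₂ = 359/403 = 0.89082; p̂₁ − p̂₂ = -0.69587.
SE = √(0.000566577 + 0.000241341) = √0.000807918 = 0.028424.
For 95% confidence, z* = 1.960. Margin of error = 0.05571.
Interval: -0.69587 ± 0.05571 → (-0.7516, -0.6402).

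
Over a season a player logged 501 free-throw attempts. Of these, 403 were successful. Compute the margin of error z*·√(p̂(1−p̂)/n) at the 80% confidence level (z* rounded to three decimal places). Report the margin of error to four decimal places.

p̂ = 403/501 = 0.80439.
Standard error of p̂: √(0.157346/501) = √0.000314064 = 0.017722.
z* = 1.282 at the 80% level.
Margin of error = z*·SE = 1.282 × 0.017722 = 0.0227.

ME = 0.0227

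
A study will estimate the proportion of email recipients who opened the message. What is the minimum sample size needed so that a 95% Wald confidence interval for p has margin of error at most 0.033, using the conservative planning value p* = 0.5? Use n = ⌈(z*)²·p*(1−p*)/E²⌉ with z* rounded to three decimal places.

The 95% critical value is z* = 1.960.
p*(1−p*) = 0.2500.
(z*)²·p*(1−p*)/E² = 3.841600·0.2500/0.001089 = 881.910.
Rounding up, n = 882.

n = 882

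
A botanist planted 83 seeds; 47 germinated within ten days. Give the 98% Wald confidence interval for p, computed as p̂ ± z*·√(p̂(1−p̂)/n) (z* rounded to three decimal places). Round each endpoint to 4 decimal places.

(0.4397, 0.6928)

p̂ = 47/83 = 0.56627.
Standard error of p̂: √(0.245609/83) = √0.002959144 = 0.054398.
The 98% critical value is z* = 2.326.
Margin = 2.326·0.054398 = 0.12653.
So the interval runs from 0.4397 to 0.6928.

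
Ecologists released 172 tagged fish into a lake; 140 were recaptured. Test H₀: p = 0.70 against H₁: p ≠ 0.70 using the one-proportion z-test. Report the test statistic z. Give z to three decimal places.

p̂ = 140/172 = 0.81395.
SE₀ = √(0.70·0.30/172) = 0.034942.
z = (p̂ − p₀)/SE = (0.81395 − 0.70)/0.034942 = 3.261.

z = 3.261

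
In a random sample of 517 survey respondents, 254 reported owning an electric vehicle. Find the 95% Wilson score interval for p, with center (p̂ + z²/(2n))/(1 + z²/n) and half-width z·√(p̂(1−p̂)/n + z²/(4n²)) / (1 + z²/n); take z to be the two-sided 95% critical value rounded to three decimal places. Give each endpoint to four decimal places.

Here p̂ = 254/517 = 0.49130 and z = 1.960 (z² = 3.841600).
1 + z²/n = 1.007431.
Center = (0.49130 + 0.003715)/1.007431 = 0.49136.
Radicand: p̂(1−p̂)/n + z²/(4n²) = 0.000483412 + 0.000003593 = 0.000487005.
Half-width = 1.960·√0.000487005/1.007431 = 0.04293.
Interval: 0.49136 ± 0.04293 → (0.4484, 0.5343).

(0.4484, 0.5343)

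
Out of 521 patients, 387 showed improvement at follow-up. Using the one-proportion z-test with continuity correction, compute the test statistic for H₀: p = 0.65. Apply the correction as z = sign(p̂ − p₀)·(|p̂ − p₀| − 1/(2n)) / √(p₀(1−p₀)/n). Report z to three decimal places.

z = 4.395

With x = 387 successes in n = 521, p̂ = 0.74280. p̂ − p₀ = 0.092802.
Continuity correction 1/(2n) = 1/1042 = 0.000960.
Corrected numerator: |0.092802| − 0.000960 = 0.091842.
Under H₀, SE = √(p₀(1−p₀)/n) = √(0.65·0.35/521) = √0.000436660 = 0.020896.
z = (+)0.091842/0.020896 = 4.395.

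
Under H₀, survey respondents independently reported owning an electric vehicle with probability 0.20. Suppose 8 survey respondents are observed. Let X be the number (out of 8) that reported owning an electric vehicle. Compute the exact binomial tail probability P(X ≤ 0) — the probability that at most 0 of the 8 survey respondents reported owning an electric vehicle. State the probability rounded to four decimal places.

P = 0.1678

X is binomial with n = 8 and p = 0.20.
P(X ≤ 0) = C(8,0)·0.20^0·0.80^8.
= 0.167772 = 0.1678.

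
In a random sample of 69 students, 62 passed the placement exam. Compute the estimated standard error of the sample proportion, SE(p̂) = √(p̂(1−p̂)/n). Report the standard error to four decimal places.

SE = 0.0363

With x = 62 successes in n = 69, p̂ = 0.89855.
p̂(1−p̂) = 0.89855·0.10145 = 0.091158.
Dividing by n and taking the root: √0.001321130 = 0.0363.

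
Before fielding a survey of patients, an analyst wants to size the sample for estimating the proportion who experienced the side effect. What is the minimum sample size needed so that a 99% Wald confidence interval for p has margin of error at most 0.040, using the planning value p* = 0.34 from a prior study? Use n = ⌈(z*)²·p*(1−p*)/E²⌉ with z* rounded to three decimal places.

z* = 2.576 at the 99% level.
p*(1−p*) = 0.2244.
Required n before rounding: 6.635776 × 0.2244 / 0.040² = 930.668.
Rounding up, n = 931.

n = 931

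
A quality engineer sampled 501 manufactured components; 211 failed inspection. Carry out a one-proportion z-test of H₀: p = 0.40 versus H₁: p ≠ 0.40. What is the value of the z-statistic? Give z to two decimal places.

z = 0.97

With x = 211 successes in n = 501, p̂ = 0.42116.
Null standard error: √(0.40·0.60/501) = √0.000479042 = 0.021887.
z = (0.42116 − 0.40)/0.021887 = 0.02116/0.021887 = 0.97.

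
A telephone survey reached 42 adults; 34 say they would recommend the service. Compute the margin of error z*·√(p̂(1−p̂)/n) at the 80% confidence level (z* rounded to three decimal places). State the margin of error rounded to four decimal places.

With x = 34 successes in n = 42, p̂ = 0.80952.
SE(p̂) = √(0.80952·0.19048/42) = 0.060591.
For 80% confidence, z* = 1.282.
ME = 1.282·0.060591 = 0.0777.

ME = 0.0777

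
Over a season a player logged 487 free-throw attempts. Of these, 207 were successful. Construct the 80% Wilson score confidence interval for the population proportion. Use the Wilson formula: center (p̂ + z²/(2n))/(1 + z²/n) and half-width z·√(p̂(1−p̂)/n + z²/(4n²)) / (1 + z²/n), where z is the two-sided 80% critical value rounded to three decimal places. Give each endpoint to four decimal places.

(0.3966, 0.4540)

Here p̂ = 207/487 = 0.42505 and z = 1.282 (z² = 1.643524).
Denominator 1 + z²/n = 1 + 1.643524/487 = 1.003375.
Center = (0.42505 + 0.001687)/1.003375 = 0.42530.
Radicand: p̂(1−p̂)/n + z²/(4n²) = 0.000501813 + 0.000001732 = 0.000503545.
Half-width = z·√(radicand)/denom = 1.282·0.022440/1.003375 = 0.02867.
CI: 0.42530 ± 0.02867 = (0.3966, 0.4540).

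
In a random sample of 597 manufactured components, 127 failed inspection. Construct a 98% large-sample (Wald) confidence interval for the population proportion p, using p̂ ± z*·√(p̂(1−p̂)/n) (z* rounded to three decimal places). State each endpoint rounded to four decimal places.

With x = 127 successes in n = 597, p̂ = 0.21273.
SE(p̂) = √(0.21273·0.78727/597) = 0.016749.
The 98% critical value is z* = 2.326.
Margin of error: 2.326 × 0.016749 = 0.03896.
CI: 0.21273 ± 0.03896 = (0.1738, 0.2517).

(0.1738, 0.2517)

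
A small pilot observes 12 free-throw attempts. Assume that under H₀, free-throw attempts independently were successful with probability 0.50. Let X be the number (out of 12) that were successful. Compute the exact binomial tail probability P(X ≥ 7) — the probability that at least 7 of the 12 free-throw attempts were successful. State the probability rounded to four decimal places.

X ~ Binomial(n=12, p=0.50).
P(X ≥ 7) = Σ_{j=7}^{12} C(12,j)·0.50^j·0.50^{12−j}.
= 0.193359 + 0.120850 + 0.053711 + 0.016113 + 0.002930 + 0.000244 = 0.3872.

P = 0.3872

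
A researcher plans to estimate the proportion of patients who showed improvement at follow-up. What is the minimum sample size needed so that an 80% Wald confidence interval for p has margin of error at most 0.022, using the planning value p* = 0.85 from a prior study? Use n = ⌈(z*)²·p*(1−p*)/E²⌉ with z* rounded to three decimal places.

z* = 1.282 at the 80% level.
p*(1−p*) = 0.1275.
Required n before rounding: 1.643524 × 0.1275 / 0.022² = 432.953.
Rounding up, n = 433.

n = 433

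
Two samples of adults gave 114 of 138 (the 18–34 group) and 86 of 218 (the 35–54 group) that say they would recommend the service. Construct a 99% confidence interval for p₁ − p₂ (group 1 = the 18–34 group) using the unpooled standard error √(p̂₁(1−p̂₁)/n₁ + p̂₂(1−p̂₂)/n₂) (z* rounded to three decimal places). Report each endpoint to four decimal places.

(0.3125, 0.5507)

p̂₁ = 114/138 = 0.82609, p̂₂ = 86/218 = 0.39450; p̂₁ − p̂₂ = 0.43159.
SE = √(0.001041067 + 0.001095728) = √0.002136795 = 0.046225.
The 99% critical value is z* = 2.576. Margin = 2.576·0.046225 = 0.11908.
So the interval runs from 0.3125 to 0.5507.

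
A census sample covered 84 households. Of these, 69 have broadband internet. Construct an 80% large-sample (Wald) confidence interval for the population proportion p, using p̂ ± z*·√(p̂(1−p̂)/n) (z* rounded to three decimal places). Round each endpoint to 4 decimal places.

Sample proportion p̂ = 69/84 = 0.82143.
Standard error of p̂: √(0.146684/84) = √0.001746234 = 0.041788.
For 80% confidence, z* = 1.282.
Margin of error: 1.282 × 0.041788 = 0.05357.
So the interval runs from 0.7679 to 0.8750.

(0.7679, 0.8750)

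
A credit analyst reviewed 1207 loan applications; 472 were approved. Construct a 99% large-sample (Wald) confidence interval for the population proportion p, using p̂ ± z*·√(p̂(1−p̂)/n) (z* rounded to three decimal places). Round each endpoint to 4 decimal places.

(0.3549, 0.4272)

With x = 472 successes in n = 1207, p̂ = 0.39105.
SE(p̂) = √(0.39105·0.60895/1207) = 0.014046.
z* = 2.576 at the 99% level.
Margin = 2.576·0.014046 = 0.03618.
So the interval runs from 0.3549 to 0.4272.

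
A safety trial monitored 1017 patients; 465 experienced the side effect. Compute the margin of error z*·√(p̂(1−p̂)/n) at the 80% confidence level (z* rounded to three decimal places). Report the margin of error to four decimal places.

ME = 0.0200

Sample proportion p̂ = 465/1017 = 0.45723.
SE(p̂) = √(0.45723·0.54277/1017) = 0.015621.
z* = 1.282 at the 80% level.
ME = 1.282·0.015621 = 0.0200.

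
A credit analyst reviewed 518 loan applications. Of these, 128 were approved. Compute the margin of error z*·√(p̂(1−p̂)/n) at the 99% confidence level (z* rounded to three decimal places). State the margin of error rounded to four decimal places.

p̂ = 128/518 = 0.24710.
SE(p̂) = √(0.24710·0.75290/518) = 0.018951.
z* = 2.576 at the 99% level.
ME = 2.576·0.018951 = 0.0488.

ME = 0.0488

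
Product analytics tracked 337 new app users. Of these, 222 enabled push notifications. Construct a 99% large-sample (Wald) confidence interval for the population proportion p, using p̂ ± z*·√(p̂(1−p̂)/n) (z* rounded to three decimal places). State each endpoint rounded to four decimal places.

Sample proportion p̂ = 222/337 = 0.65875.
Standard error of p̂: √(0.224797/337) = √0.000667054 = 0.025827.
z* = 2.576 at the 99% level.
Margin of error: 2.576 × 0.025827 = 0.06653.
Interval: 0.65875 ± 0.06653 → (0.5922, 0.7253).

(0.5922, 0.7253)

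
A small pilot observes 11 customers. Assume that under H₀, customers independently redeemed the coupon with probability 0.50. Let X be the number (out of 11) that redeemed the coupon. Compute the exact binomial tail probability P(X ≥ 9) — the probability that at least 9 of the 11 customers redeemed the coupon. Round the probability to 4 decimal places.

X ~ Binomial(n=11, p=0.50).
P(X ≥ 9) = C(11,9)·0.50^9·0.50^2 + C(11,10)·0.50^10·0.50^1 + C(11,11)·0.50^11·0.50^0.
= 0.026855 + 0.005371 + 0.000488 = 0.0327.

P = 0.0327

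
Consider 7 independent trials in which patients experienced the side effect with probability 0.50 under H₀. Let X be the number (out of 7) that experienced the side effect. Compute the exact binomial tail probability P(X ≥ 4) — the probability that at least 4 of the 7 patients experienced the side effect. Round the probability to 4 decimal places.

P = 0.5000

X is binomial with n = 7 and p = 0.50.
P(X ≥ 4) = C(7,4)·0.50^4·0.50^3 + C(7,5)·0.50^5·0.50^2 + C(7,6)·0.50^6·0.50^1 + C(7,7)·0.50^7·0.50^0.
= 0.273438 + 0.164062 + 0.054688 + 0.007812 = 0.5000.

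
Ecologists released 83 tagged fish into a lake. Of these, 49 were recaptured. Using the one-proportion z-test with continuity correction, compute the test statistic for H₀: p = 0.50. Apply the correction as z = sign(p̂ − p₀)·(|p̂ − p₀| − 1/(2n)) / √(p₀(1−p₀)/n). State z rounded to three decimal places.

p̂ = 49/83 = 0.59036. p̂ − p₀ = 0.090361.
Continuity correction 1/(2n) = 1/166 = 0.006024.
Corrected numerator: |0.090361| − 0.006024 = 0.084337.
SE₀ = √(0.50·0.50/83) = 0.054882.
z = (+)0.084337/0.054882 = 1.537.

z = 1.537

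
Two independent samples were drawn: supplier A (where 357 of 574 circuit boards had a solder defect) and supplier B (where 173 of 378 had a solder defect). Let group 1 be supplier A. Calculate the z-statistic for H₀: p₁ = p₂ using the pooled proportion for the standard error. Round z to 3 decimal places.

p̂₁ = 357/574 = 0.62195, p̂₂ = 173/378 = 0.45767.
Pooled p̂ = (357+173)/(574+378) = 530/952 = 0.55672.
SE = √[p̂(1−p̂)(1/n₁+1/n₂)] = √[0.55672·0.44328·(1/574+1/378)] ≈ 0.032906.
z = 0.16428/0.032906 = 4.992.

z = 4.992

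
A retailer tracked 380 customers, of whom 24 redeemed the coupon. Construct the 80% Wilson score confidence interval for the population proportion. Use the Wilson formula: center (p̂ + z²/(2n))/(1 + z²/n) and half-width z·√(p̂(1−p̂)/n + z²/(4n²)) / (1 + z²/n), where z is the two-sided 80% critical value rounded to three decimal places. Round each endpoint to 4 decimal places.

(0.0490, 0.0811)

p̂ = 24/380 = 0.06316; z = 1.282, so z² = 1.643524.
Denominator 1 + z²/n = 1 + 1.643524/380 = 1.004325.
Adjusted center: (0.06316 + z²/(2n))/1.004325 = 0.06504.
Radicand: p̂(1−p̂)/n + z²/(4n²) = 0.000155708 + 0.000002845 = 0.000158553.
Half-width = z·√(radicand)/denom = 1.282·0.012592/1.004325 = 0.01607.
So the interval runs from 0.0490 to 0.0811.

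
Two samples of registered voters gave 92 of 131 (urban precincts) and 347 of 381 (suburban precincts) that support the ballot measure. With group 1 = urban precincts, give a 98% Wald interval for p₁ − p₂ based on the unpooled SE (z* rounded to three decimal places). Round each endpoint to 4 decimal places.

p̂₁ = 92/131 = 0.70229, p̂₂ = 347/381 = 0.91076; p̂₁ − p̂₂ = -0.20847.
Unpooled SE = √(p̂₁(1−p̂₁)/n₁ + p̂₂(1−p̂₂)/n₂) = √(0.001596021 + 0.000213321) = 0.042536.
z* = 2.326 at the 98% level. Margin = 2.326·0.042536 = 0.09894.
So the interval runs from -0.3074 to -0.1095.

(-0.3074, -0.1095)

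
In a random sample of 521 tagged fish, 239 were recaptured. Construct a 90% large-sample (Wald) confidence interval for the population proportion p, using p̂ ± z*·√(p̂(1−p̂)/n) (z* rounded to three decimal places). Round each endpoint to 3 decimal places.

p̂ = 239/521 = 0.45873.
SE = √(p̂(1−p̂)/n) = √(0.248297/521) = 0.021831.
For 90% confidence, z* = 1.645.
Margin = 1.645·0.021831 = 0.03591.
CI: 0.45873 ± 0.03591 = (0.423, 0.495).

(0.423, 0.495)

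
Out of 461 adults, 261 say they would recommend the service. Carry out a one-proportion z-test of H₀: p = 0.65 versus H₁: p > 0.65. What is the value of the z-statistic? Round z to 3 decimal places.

z = -3.774

With x = 261 successes in n = 461, p̂ = 0.56616.
Under H₀, SE = √(p₀(1−p₀)/n) = √(0.65·0.35/461) = √0.000493492 = 0.022215.
Test statistic: z = -0.08384/0.022215 = -3.774.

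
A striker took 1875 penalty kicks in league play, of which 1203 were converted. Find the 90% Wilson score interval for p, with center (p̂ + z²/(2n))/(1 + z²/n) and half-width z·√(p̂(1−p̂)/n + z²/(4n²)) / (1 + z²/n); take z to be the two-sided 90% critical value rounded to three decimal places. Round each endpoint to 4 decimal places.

Here p̂ = 1203/1875 = 0.64160 and z = 1.645 (z² = 2.706025).
Denominator 1 + z²/n = 1 + 2.706025/1875 = 1.001443.
Adjusted center: (0.64160 + z²/(2n))/1.001443 = 0.64140.
Radicand: p̂(1−p̂)/n + z²/(4n²) = 0.000122640 + 0.000000192 = 0.000122832.
Half-width = z·√(radicand)/denom = 1.645·0.011083/1.001443 = 0.01821.
Interval: 0.64140 ± 0.01821 → (0.6232, 0.6596).

(0.6232, 0.6596)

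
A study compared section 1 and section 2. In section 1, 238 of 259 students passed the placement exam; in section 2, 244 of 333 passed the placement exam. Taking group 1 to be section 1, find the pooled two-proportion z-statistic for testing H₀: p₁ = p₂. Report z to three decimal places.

p̂₁ = 238/259 = 0.91892, p̂₂ = 244/333 = 0.73273.
Pooling: p̂ = 482/592 = 0.81419.
Pooled SE = √[0.1512852·0.00686401] ≈ 0.032225.
z = 0.18619/0.032225 = 5.778.

z = 5.778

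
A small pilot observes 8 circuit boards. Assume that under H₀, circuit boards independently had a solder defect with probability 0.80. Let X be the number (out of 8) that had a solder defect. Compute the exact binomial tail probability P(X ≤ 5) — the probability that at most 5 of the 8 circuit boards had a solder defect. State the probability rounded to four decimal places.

P = 0.2031

X is binomial with n = 8 and p = 0.80.
P(X ≤ 5) = Σ_{j=0}^{5} C(8,j)·0.80^j·0.20^{8−j}.
= 0.000003 + 0.000082 + 0.001147 + 0.009175 + 0.045875 + 0.146801 = 0.2031.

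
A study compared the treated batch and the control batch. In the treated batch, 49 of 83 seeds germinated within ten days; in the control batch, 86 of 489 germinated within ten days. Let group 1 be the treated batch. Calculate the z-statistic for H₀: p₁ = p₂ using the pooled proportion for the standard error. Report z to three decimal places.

z = 8.222

p̂₁ = 49/83 = 0.59036, p̂₂ = 86/489 = 0.17587.
Pooled p̂ = (49+86)/(83+489) = 135/572 = 0.23601.
SE = √[p̂(1−p̂)(1/n₁+1/n₂)] = √[0.23601·0.76399·(1/83+1/489)] ≈ 0.050410.
z = 0.41449/0.050410 = 8.222.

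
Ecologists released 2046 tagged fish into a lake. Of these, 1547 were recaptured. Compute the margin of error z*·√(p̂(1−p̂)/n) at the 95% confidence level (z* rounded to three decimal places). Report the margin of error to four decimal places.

ME = 0.0186

Sample proportion p̂ = 1547/2046 = 0.75611.
SE = √(p̂(1−p̂)/n) = √(0.184408/2046) = 0.009494.
The 95% critical value is z* = 1.960.
Margin of error = z*·SE = 1.960 × 0.009494 = 0.0186.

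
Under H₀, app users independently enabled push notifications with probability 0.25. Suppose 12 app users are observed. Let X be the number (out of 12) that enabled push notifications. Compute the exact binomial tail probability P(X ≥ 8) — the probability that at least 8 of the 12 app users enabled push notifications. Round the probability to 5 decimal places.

X is binomial with n = 12 and p = 0.25.
P(X ≥ 8) = Σ_{j=8}^{12} C(12,j)·0.25^j·0.75^{12−j}.
= 0.002390 + 0.000354 + 0.000035 + 0.000002 + 0.000000 = 0.00278.

P = 0.00278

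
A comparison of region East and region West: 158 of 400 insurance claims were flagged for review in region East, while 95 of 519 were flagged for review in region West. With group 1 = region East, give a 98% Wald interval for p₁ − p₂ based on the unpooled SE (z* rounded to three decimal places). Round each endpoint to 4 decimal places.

(0.1427, 0.2812)

p̂₁ = 158/400 = 0.39500, p̂₂ = 95/519 = 0.18304; p̂₁ − p̂₂ = 0.21196.
SE = √(0.000597437 + 0.000288129) = √0.000885566 = 0.029758.
The 98% critical value is z* = 2.326. Margin of error = 0.06922.
Interval: 0.21196 ± 0.06922 → (0.1427, 0.2812).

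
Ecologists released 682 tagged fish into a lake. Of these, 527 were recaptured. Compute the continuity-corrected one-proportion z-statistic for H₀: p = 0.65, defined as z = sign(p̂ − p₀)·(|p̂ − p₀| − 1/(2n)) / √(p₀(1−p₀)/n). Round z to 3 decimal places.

p̂ = 527/682 = 0.77273. p̂ − p₀ = 0.122727.
1/(2n) = 0.000733.
Corrected numerator: |0.122727| − 0.000733 = 0.121994.
Null standard error: √(0.65·0.35/682) = √0.000333578 = 0.018264.
z = +0.121994/0.018264 = 6.679.

z = 6.679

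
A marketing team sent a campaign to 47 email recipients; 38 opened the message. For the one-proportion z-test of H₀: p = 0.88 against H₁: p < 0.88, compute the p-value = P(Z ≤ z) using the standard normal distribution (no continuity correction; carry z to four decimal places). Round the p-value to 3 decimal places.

p-value = 0.066

The sample proportion is 38/47 = 0.80851.
Null standard error: √(0.88·0.12/47) = √0.002246809 = 0.047401.
z = (p̂ − p₀)/SE = (38/47 − 0.88)/0.047401 ≈ -1.5082.
p-value = P(Z ≤ z) with z = -1.5082 → 0.066.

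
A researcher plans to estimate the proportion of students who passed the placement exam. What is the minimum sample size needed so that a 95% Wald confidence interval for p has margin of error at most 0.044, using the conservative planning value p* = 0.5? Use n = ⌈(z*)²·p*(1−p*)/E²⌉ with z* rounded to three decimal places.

n = 497

The 95% critical value is z* = 1.960.
p*(1−p*) = 0.50·0.50 = 0.2500.
Required n before rounding: 3.841600 × 0.2500 / 0.044² = 496.074.
Rounding up, n = 497.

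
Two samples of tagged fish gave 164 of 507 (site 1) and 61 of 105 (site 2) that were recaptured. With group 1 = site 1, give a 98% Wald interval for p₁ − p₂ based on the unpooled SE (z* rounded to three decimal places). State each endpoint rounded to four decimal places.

(-0.3795, -0.1355)

p̂₁ = 0.32347, p̂₂ = 0.58095, so the observed difference is -0.25748.
SE = √(0.000431632 + 0.002318540) = √0.002750172 = 0.052442.
z* = 2.326 at the 98% level. Margin = 2.326·0.052442 = 0.12198.
So the interval runs from -0.3795 to -0.1355.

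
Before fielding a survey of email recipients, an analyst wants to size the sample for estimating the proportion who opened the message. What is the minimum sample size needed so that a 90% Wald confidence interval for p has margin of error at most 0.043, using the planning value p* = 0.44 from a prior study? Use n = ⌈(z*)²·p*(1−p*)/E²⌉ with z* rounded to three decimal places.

n = 361

The 90% critical value is z* = 1.645.
p*(1−p*) = 0.44·0.56 = 0.2464.
Required n before rounding: 2.706025 × 0.2464 / 0.043² = 360.608.
Rounding up, n = 361.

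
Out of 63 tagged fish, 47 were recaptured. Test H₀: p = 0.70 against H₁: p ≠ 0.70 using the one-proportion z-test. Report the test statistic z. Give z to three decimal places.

z = 0.797

The sample proportion is 47/63 = 0.74603.
Under H₀, SE = √(p₀(1−p₀)/n) = √(0.70·0.30/63) = √0.003333333 = 0.057735.
z = (0.74603 − 0.70)/0.057735 = 0.04603/0.057735 = 0.797.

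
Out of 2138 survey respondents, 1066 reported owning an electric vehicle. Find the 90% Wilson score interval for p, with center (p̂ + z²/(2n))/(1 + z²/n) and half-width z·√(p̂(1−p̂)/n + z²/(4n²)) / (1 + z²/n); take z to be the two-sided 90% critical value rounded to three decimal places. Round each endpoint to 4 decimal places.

(0.4808, 0.5164)

Here p̂ = 1066/2138 = 0.49860 and z = 1.645 (z² = 2.706025).
Denominator 1 + z²/n = 1 + 2.706025/2138 = 1.001266.
Center = (0.49860 + 0.000633)/1.001266 = 0.49860.
Radicand: p̂(1−p̂)/n + z²/(4n²) = 0.000116931 + 0.000000148 = 0.000117079.
Half-width = 1.645·√0.000117079/1.001266 = 0.01778.
So the interval runs from 0.4808 to 0.5164.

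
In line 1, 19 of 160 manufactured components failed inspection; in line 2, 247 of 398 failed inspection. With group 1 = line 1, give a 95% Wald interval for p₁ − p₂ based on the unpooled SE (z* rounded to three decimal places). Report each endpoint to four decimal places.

p̂₁ = 0.11875, p̂₂ = 0.62060, so the observed difference is -0.50185.
Unpooled SE = √(p̂₁(1−p̂₁)/n₁ + p̂₂(1−p̂₂)/n₂) = √(0.000654053 + 0.000591595) = 0.035294.
z* = 1.960 at the 95% level. Margin of error = 0.06918.
So the interval runs from -0.5710 to -0.4327.

(-0.5710, -0.4327)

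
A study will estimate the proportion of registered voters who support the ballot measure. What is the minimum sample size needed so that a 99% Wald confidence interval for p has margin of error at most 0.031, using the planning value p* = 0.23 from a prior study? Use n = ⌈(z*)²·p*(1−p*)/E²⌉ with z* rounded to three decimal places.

For 99% confidence, z* = 2.576.
p*(1−p*) = 0.1771.
Required n before rounding: 6.635776 × 0.1771 / 0.031² = 1222.889.
Rounding up, n = 1223.

n = 1223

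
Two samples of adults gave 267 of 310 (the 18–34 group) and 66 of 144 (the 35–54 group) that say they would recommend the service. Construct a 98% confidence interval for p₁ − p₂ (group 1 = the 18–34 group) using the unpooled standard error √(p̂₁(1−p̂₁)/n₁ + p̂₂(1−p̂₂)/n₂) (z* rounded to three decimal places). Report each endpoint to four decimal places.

(0.2961, 0.5098)

p̂₁ = 267/310 = 0.86129, p̂₂ = 66/144 = 0.45833; p̂₁ − p̂₂ = 0.40296.
SE = √(0.000385385 + 0.001724055) = √0.002109440 = 0.045929.
For 98% confidence, z* = 2.326. Margin = 2.326·0.045929 = 0.10683.
So the interval runs from 0.2961 to 0.5098.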